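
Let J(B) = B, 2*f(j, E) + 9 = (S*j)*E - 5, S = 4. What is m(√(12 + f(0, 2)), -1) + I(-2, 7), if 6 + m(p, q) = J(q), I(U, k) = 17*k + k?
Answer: 119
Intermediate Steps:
f(j, E) = -7 + 2*E*j (f(j, E) = -9/2 + ((4*j)*E - 5)/2 = -9/2 + (4*E*j - 5)/2 = -9/2 + (-5 + 4*E*j)/2 = -9/2 + (-5/2 + 2*E*j) = -7 + 2*E*j)
I(U, k) = 18*k
m(p, q) = -6 + q
m(√(12 + f(0, 2)), -1) + I(-2, 7) = (-6 - 1) + 18*7 = -7 + 126 = 119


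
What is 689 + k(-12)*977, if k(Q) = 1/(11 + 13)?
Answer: 17513/24 ≈ 729.71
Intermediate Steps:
k(Q) = 1/24
689 + k(-12)*977 = 689 + (1/24)*977 = 689 + 977/24 = 17513/24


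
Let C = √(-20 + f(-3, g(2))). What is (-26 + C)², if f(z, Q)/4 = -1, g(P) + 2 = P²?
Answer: 652 - 104*I*√6 ≈ 652.0 - 254.75*I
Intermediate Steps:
g(P) = -2 + P²
f(z, Q) = -4 (f(z, Q) = 4*(-1) = -4)
C = 2*I*√6 (C = √(-20 - 4) = √(-24) = 2*I*√6 ≈ 4.899*I)
(-26 + C)² = (-26 + 2*I*√6)²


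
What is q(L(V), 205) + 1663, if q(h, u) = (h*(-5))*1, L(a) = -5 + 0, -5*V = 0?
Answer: 1688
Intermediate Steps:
V = 0 (V = -⅕*0 = 0)
L(a) = -5
q(h, u) = -5*h (q(h, u) = -5*h*1 = -5*h)
q(L(V), 205) + 1663 = -5*(-5) + 1663 = 25 + 1663 = 1688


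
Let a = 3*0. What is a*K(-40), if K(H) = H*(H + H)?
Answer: 0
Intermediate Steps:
K(H) = 2*H² (K(H) = H*(2*H) = 2*H²)
a = 0
a*K(-40) = 0*(2*(-40)²) = 0*(2*1600) = 0*3200 = 0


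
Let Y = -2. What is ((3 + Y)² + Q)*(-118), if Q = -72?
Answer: 8378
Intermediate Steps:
((3 + Y)² + Q)*(-118) = ((3 - 2)² - 72)*(-118) = (1² - 72)*(-118) = (1 - 72)*(-118) = -71*(-118) = 8378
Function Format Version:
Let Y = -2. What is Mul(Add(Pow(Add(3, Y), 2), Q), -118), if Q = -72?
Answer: 8378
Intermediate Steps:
Mul(Add(Pow(Add(3, Y), 2), Q), -118) = Mul(Add(Pow(Add(3, -2), 2), -72), -118) = Mul(Add(Pow(1, 2), -72), -118) = Mul(Add(1, -72), -118) = Mul(-71, -118) = 8378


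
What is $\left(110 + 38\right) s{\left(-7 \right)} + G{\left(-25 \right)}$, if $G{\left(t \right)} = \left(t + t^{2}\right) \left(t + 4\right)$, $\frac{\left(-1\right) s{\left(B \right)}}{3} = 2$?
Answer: $-13488$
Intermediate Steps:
$s{\left(B \right)} = -6$ ($s{\left(B \right)} = \left(-3\right) 2 = -6$)
$G{\left(t \right)} = \left(4 + t\right) \left(t + t^{2}\right)$ ($G{\left(t \right)} = \left(t + t^{2}\right) \left(4 + t\right) = \left(4 + t\right) \left(t + t^{2}\right)$)
$\left(110 + 38\right) s{\left(-7 \right)} + G{\left(-25 \right)} = \left(110 + 38\right) \left(-6\right) - 25 \left(4 + \left(-25\right)^{2} + 5 \left(-25\right)\right) = 148 \left(-6\right) - 25 \left(4 + 625 - 125\right) = -888 - 12600 = -13488$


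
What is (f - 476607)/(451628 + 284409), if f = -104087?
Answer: -580694/736037 ≈ -0.78895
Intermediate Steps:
(f - 476607)/(451628 + 284409) = (-104087 - 476607)/(451628 + 284409) = -580694/736037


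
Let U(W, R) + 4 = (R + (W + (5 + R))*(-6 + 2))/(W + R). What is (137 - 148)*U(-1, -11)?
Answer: 715/12 ≈ 59.583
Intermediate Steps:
U(W, R) = -4 + (-20 - 4*W - 3*R)/(R + W) (U(W, R) = -4 + (R + (W + (5 + R))*(-6 + 2))/(W + R) = -4 + (R + (5 + R + W)*(-4))/(R + W) = -4 + (R + (-20 - 4*R - 4*W))/(R + W) = -4 + (-20 - 4*W - 3*R)/(R + W))
(137 - 148)*U(-1, -11) = (137 - 148)*((-20 - 8*(-1) - 7*(-11))/(-11 - 1)) = -11*(-20 + 8 + 77)/(-12) = -(-11)*65/12 = -11*(-65/12) = 715/12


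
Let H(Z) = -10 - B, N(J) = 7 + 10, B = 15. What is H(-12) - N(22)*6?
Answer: -127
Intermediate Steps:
N(J) = 17
H(Z) = -25 (H(Z) = -10 - 1*15 = -10 - 15 = -25)
H(-12) - N(22)*6 = -25 - 17*6 = -25 - 1*102 = -25 - 102 = -127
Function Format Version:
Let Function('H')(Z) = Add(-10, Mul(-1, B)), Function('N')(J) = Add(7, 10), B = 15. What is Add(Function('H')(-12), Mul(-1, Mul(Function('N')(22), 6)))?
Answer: -127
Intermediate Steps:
Function('N')(J) = 17
Function('H')(Z) = -25 (Function('H')(Z) = Add(-10, Mul(-1, 15)) = Add(-10, -15) = -25)
Add(Function('H')(-12), Mul(-1, Mul(Function('N')(22), 6))) = Add(-25, Mul(-1, Mul(17, 6))) = Add(-25, Mul(-1, 102)) = Add(-25, -102) = -127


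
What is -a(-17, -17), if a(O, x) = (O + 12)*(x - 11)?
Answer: -140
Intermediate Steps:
a(O, x) = (-11 + x)*(12 + O) (a(O, x) = (12 + O)*(-11 + x) = (-11 + x)*(12 + O))
-a(-17, -17) = -(-132 - 11*(-17) + 12*(-17) - 17*(-17)) = -(-132 + 187 - 204 + 289) = -1*140 = -140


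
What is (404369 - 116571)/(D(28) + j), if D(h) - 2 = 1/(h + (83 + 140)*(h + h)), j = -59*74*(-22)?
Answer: 3602079768/1202211865 ≈ 2.9962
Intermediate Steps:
j = 96052 (j = -4366*(-22) = 96052)
D(h) = 2 + 1/(447*h) (D(h) = 2 + 1/(h + (83 + 140)*(h + h)) = 2 + 1/(h + 223*(2*h)) = 2 + 1/(h + 446*h) = 2 + 1/(447*h))
(404369 - 116571)/(D(28) + j) = (404369 - 116571)/((2 + (1/447)/28) + 96052) = 287798/((2 + (1/447)*(1/28)) + 96052) = 287798/((2 + 1/12516) + 96052) = 287798/(25033/12516 + 96052) = 287798/(1202211865/12516) = 287798*(12516/1202211865) = 3602079768/1202211865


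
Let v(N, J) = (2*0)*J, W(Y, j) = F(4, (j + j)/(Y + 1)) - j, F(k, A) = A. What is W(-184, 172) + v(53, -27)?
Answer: -31820/183 ≈ -173.88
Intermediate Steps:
W(Y, j) = -j + 2*j/(1 + Y) (W(Y, j) = (j + j)/(Y + 1) - j = (2*j)/(1 + Y) - j = 2*j/(1 + Y) - j = -j + 2*j/(1 + Y))
v(N, J) = 0 (v(N, J) = 0*J = 0)
W(-184, 172) + v(53, -27) = 172*(1 - 1*(-184))/(1 - 184) + 0 = 172*(1 + 184)/(-183) + 0 = 172*(-1/183)*185 + 0 = -31820/183 + 0 = -31820/183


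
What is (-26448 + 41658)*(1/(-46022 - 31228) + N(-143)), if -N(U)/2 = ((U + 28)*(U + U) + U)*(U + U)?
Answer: 733624786322493/2575 ≈ 2.8490e+11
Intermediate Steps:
N(U) = -4*U*(U + 2*U*(28 + U)) (N(U) = -2*((U + 28)*(U + U) + U)*(U + U) = -2*((28 + U)*(2*U) + U)*2*U = -2*(2*U*(28 + U) + U)*2*U = -2*(U + 2*U*(28 + U))*2*U = -4*U*(U + 2*U*(28 + U)))
(-26448 + 41658)*(1/(-46022 - 31228) + N(-143)) = (-26448 + 41658)*(1/(-46022 - 31228) + (-143)²*(-228 - 8*(-143))) = 15210*(1/(-77250) + 20449*(-228 + 1144)) = 15210*(-1/77250 + 20449*916) = 15210*(-1/77250 + 18731284) = 15210*(1446991688999/77250) = 733624786322493/2575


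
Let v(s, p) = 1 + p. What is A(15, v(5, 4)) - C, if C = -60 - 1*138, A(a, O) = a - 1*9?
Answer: 204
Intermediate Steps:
A(a, O) = -9 + a (A(a, O) = a - 9 = -9 + a)
C = -198 (C = -60 - 138 = -198)
A(15, v(5, 4)) - C = (-9 + 15) - 1*(-198) = 6 + 198 = 204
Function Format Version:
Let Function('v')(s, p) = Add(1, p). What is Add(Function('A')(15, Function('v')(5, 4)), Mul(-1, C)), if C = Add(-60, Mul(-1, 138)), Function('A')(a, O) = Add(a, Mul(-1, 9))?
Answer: 204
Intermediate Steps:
Function('A')(a, O) = Add(-9, a) (Function('A')(a, O) = Add(a, -9) = Add(-9, a))
C = -198 (C = Add(-60, -138) = -198)
Add(Function('A')(15, Function('v')(5, 4)), Mul(-1, C)) = Add(Add(-9, 15), Mul(-1, -198)) = Add(6, 198) = 204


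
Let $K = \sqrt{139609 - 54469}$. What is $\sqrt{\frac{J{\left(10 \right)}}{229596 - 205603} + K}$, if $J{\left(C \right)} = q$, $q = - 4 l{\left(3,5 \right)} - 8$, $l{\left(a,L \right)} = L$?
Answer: $\frac{\sqrt{-671804 + 3453984294 \sqrt{2365}}}{23993} \approx 17.082$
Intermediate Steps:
$q = -28$ ($q = \left(-4\right) 5 - 8 = -20 - 8 = -28$)
$J{\left(C \right)} = -28$
$K = 6 \sqrt{2365}$ ($K = \sqrt{85140} = 6 \sqrt{2365} \approx 291.79$)
$\sqrt{\frac{J{\left(10 \right)}}{229596 - 205603} + K} = \sqrt{- \frac{28}{229596 - 205603} + 6 \sqrt{2365}} = \sqrt{- \frac{28}{23993} + 6 \sqrt{2365}}$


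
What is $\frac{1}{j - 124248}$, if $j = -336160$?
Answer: $- \frac{1}{460408} \approx -2.172 \cdot 10^{-6}$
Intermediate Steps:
$\frac{1}{j - 124248} = \frac{1}{-336160 - 124248} = \frac{1}{-460408} = - \frac{1}{460408}$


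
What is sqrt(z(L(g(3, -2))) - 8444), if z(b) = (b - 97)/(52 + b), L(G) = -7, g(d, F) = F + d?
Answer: 2*I*sqrt(475105)/15 ≈ 91.904*I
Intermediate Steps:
z(b) = (-97 + b)/(52 + b)
sqrt(z(L(g(3, -2))) - 8444) = sqrt((-97 - 7)/(52 - 7) - 8444) = sqrt(-104/45 - 8444) = sqrt(-380084/45) = 2*I*sqrt(475105)/15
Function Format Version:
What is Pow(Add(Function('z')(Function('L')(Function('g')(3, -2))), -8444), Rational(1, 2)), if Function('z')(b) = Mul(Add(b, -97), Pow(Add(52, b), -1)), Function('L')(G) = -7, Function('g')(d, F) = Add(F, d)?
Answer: Mul(Rational(2, 15), I, Pow(475105, Rational(1, 2))) ≈ Mul(91.904, I)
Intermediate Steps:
Function('z')(b) = Mul(Pow(Add(52, b), -1), Add(-97, b)) (Function('z')(b) = Mul(Add(-97, b), Pow(Add(52, b), -1)) = Mul(Pow(Add(52, b), -1), Add(-97, b)))
Pow(Add(Function('z')(Function('L')(Function('g')(3, -2))), -8444), Rational(1, 2)) = Pow(Add(Mul(Pow(Add(52, -7), -1), Add(-97, -7)), -8444), Rational(1, 2)) = Pow(Add(Mul(Pow(45, -1), -104), -8444), Rational(1, 2)) = Pow(Add(Mul(Rational(1, 45), -104), -8444), Rational(1, 2)) = Pow(Add(Rational(-104, 45), -8444), Rational(1, 2)) = Pow(Rational(-380084, 45), Rational(1, 2)) = Mul(Rational(2, 15), I, Pow(475105, Rational(1, 2)))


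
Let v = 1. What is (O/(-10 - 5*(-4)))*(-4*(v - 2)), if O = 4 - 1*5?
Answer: -⅖ ≈ -0.40000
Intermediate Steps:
O = -1 (O = 4 - 5 = -1)
(O/(-10 - 5*(-4)))*(-4*(v - 2)) = (-1/(-10 - 5*(-4)))*(-4*(1 - 2)) = (-1/(-10 + 20))*(-4*(-1)) = -1/10*4 = -1*⅒*4 = -⅒*4 = -⅖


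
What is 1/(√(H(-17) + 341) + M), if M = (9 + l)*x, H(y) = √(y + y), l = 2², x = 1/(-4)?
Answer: -1/(13/4 - √(341 + I*√34)) ≈ 0.065709 - 0.00068174*I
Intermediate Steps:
x = -¼ ≈ -0.25000
l = 4
H(y) = √2*√y (H(y) = √(2*y) = √2*√y)
M = -13/4 (M = (9 + 4)*(-¼) = 13*(-¼) = -13/4 ≈ -3.2500)
1/(√(H(-17) + 341) + M) = 1/(√(√2*√(-17) + 341) - 13/4) = 1/(√(√2*(I*√17) + 341) - 13/4) = 1/(√(I*√34 + 341) - 13/4) = 1/(√(341 + I*√34) - 13/4) = 1/(-13/4 + √(341 + I*√34))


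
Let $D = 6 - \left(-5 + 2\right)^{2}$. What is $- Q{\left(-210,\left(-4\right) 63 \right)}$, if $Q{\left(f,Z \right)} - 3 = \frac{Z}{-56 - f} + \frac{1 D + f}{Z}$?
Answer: $- \frac{2041}{924} \approx -2.2089$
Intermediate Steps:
$D = -3$ ($D = 6 - \left(-3\right)^{2} = 6 - 9 = -3$)
$Q{\left(f,Z \right)} = 3 + \frac{Z}{-56 - f} + \frac{-3 + f}{Z}$ ($Q{\left(f,Z \right)} = 3 + \left(\frac{Z}{-56 - f} + \frac{1 \left(-3\right) + f}{Z}\right) = 3 + \left(\frac{Z}{-56 - f} + \frac{-3 + f}{Z}\right) = 3 + \frac{Z}{-56 - f} + \frac{-3 + f}{Z}$)
$- Q{\left(-210,\left(-4\right) 63 \right)} = - \frac{-168 + \left(-210\right)^{2} - \left(\left(-4\right) 63\right)^{2} + 53 \left(-210\right) + 168 \left(\left(-4\right) 63\right) + 3 \left(\left(-4\right) 63\right) \left(-210\right)}{\left(-4\right) 63 \left(56 - 210\right)} = - \frac{-168 + 44100 - \left(-252\right)^{2} - 11130 + 168 \left(-252\right) + 3 \left(-252\right) \left(-210\right)}{\left(-252\right) \left(-154\right)} = - \frac{\left(-1\right) \left(-1\right) \left(-168 + 44100 - 63504 - 11130 - 42336 + 158760\right)}{252 \cdot 154} = - \frac{\left(-1\right) \left(-1\right) 85722}{252 \cdot 154} = \left(-1\right) \frac{2041}{924} = - \frac{2041}{924}$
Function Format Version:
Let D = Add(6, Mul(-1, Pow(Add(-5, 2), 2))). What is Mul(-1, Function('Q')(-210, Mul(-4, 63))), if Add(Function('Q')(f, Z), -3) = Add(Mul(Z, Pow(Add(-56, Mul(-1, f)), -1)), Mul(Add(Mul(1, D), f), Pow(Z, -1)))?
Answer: Rational(-2041, 924) ≈ -2.2089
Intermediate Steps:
D = -3 (D = Add(6, Mul(-1, Pow(-3, 2))) = Add(6, Mul(-1, 9)) = Add(6, -9) = -3)
Function('Q')(f, Z) = Add(3, Mul(Z, Pow(Add(-56, Mul(-1, f)), -1)), Mul(Pow(Z, -1), Add(-3, f))) (Function('Q')(f, Z) = Add(3, Add(Mul(Z, Pow(Add(-56, Mul(-1, f)), -1)), Mul(Add(Mul(1, -3), f), Pow(Z, -1)))) = Add(3, Add(Mul(Z, Pow(Add(-56, Mul(-1, f)), -1)), Mul(Add(-3, f), Pow(Z, -1)))) = Add(3, Add(Mul(Z, Pow(Add(-56, Mul(-1, f)), -1)), Mul(Pow(Z, -1), Add(-3, f)))) = Add(3, Mul(Z, Pow(Add(-56, Mul(-1, f)), -1)), Mul(Pow(Z, -1), Add(-3, f))))
Mul(-1, Function('Q')(-210, Mul(-4, 63))) = Mul(-1, Mul(Pow(Mul(-4, 63), -1), Pow(Add(56, -210), -1), Add(-168, Pow(-210, 2), Mul(-1, Pow(Mul(-4, 63), 2)), Mul(53, -210), Mul(168, Mul(-4, 63)), Mul(3, Mul(-4, 63), -210)))) = Mul(-1, Mul(Pow(-252, -1), Pow(-154, -1), Add(-168, 44100, Mul(-1, Pow(-252, 2)), -11130, Mul(168, -252), Mul(3, -252, -210)))) = Mul(-1, Mul(Rational(-1, 252), Rational(-1, 154), Add(-168, 44100, Mul(-1, 63504), -11130, -42336, 158760))) = Mul(-1, Mul(Rational(-1, 252), Rational(-1, 154), Add(-168, 44100, -63504, -11130, -42336, 158760))) = Mul(-1, Mul(Rational(-1, 252), Rational(-1, 154), 85722)) = Mul(-1, Rational(2041, 924)) = Rational(-2041, 924)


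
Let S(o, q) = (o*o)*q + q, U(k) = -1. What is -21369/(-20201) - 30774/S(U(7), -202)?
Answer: 315149325/4080602 ≈ 77.231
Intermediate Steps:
S(o, q) = q + q*o² (S(o, q) = o²*q + q = q*o² + q = q + q*o²)
-21369/(-20201) - 30774/S(U(7), -202) = -21369/(-20201) - 30774*(-1/(202*(1 + (-1)²))) = -21369*(-1/20201) - 30774*(-1/(202*(1 + 1))) = 21369/20201 - 30774/((-202*2)) = 21369/20201 - 30774/(-404) = 21369/20201 - 30774*(-1/404) = 21369/20201 + 15387/202 = 315149325/4080602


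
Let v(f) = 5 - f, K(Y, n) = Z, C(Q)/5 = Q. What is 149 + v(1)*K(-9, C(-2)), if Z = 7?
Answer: 177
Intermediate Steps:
C(Q) = 5*Q
K(Y, n) = 7
149 + v(1)*K(-9, C(-2)) = 149 + (5 - 1*1)*7 = 149 + (5 - 1)*7 = 149 + 4*7 = 149 + 28 = 177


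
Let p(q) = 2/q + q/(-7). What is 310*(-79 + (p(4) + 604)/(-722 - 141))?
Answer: -149254615/6041 ≈ -24707.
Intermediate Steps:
p(q) = 2/q - q/7 (p(q) = 2/q + q*(-⅐) = 2/q - q/7)
310*(-79 + (p(4) + 604)/(-722 - 141)) = 310*(-79 + ((2/4 - ⅐*4) + 604)/(-722 - 141)) = 310*(-79 + ((2*(¼) - 4/7) + 604)/(-863)) = 310*(-79 + ((½ - 4/7) + 604)*(-1/863)) = 310*(-79 + (-1/14 + 604)*(-1/863)) = 310*(-79 + (8455/14)*(-1/863)) = 310*(-79 - 8455/12082) = 310*(-962933/12082) = -149254615/6041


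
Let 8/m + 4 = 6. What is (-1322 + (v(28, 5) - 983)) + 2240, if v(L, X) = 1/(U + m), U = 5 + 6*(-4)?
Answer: -976/15 ≈ -65.067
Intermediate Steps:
m = 4 (m = 8/(-4 + 6) = 8/2 = 8*(½) = 4)
U = -19 (U = 5 - 24 = -19)
v(L, X) = -1/15 (v(L, X) = 1/(-19 + 4) = 1/(-15) = -1/15)
(-1322 + (v(28, 5) - 983)) + 2240 = (-1322 + (-1/15 - 983)) + 2240 = (-1322 - 14746/15) + 2240 = -34576/15 + 2240 = -976/15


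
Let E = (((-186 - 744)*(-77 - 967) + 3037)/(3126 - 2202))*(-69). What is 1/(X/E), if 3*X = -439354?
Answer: 67203033/135321032 ≈ 0.49662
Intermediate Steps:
X = -439354/3 (X = (⅓)*(-439354) = -439354/3 ≈ -1.4645e+5)
E = -22401011/308 (E = ((-930*(-1044) + 3037)/924)*(-69) = ((970920 + 3037)*(1/924))*(-69) = (973957*(1/924))*(-69) = (973957/924)*(-69) = -22401011/308 ≈ -72731.)
1/(X/E) = 1/(-439354/(3*(-22401011/308))) = 1/(-439354/3*(-308/22401011)) = 1/(135321032/67203033) = 67203033/135321032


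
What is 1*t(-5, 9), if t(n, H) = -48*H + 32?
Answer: -400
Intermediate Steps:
t(n, H) = 32 - 48*H
1*t(-5, 9) = 1*(32 - 48*9) = 1*(32 - 432) = 1*(-400) = -400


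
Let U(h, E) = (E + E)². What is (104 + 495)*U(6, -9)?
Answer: 194076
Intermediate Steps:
U(h, E) = 4*E² (U(h, E) = (2*E)² = 4*E²)
(104 + 495)*U(6, -9) = (104 + 495)*(4*(-9)²) = 599*(4*81) = 599*324 = 194076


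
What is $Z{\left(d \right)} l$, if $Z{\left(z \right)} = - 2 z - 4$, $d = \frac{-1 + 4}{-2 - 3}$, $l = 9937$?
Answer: $- \frac{139118}{5} \approx -27824.0$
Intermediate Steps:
$d = - \frac{3}{5}$ ($d = \frac{3}{-5} = 3 \left(- \frac{1}{5}\right) = - \frac{3}{5} \approx -0.6$)
$Z{\left(z \right)} = -4 - 2 z$
$Z{\left(d \right)} l = \left(-4 - - \frac{6}{5}\right) 9937 = \left(-4 + \frac{6}{5}\right) 9937 = \left(- \frac{14}{5}\right) 9937 = - \frac{139118}{5}$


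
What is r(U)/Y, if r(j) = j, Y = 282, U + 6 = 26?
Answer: 10/141 ≈ 0.070922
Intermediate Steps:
U = 20 (U = -6 + 26 = 20)
r(U)/Y = 20/282 = 20*(1/282) = 10/141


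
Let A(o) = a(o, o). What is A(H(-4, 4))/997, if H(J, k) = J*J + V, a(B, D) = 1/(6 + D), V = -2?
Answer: 1/19940 ≈ 5.0150e-5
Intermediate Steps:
H(J, k) = -2 + J² (H(J, k) = J*J - 2 = J² - 2 = -2 + J²)
A(o) = 1/(6 + o)
A(H(-4, 4))/997 = 1/((6 + (-2 + (-4)²))*997) = (1/997)/(6 + (-2 + 16)) = (1/997)/(6 + 14) = (1/997)/20 = (1/20)*(1/997) = 1/19940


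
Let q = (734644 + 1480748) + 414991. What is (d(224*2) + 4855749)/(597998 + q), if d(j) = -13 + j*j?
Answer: 1685480/1076127 ≈ 1.5662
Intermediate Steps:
d(j) = -13 + j**2
q = 2630383 (q = 2215392 + 414991 = 2630383)
(d(224*2) + 4855749)/(597998 + q) = ((-13 + (224*2)**2) + 4855749)/(597998 + 2630383) = ((-13 + 448**2) + 4855749)/3228381 = ((-13 + 200704) + 4855749)*(1/3228381) = (200691 + 4855749)*(1/3228381) = 5056440*(1/3228381) = 1685480/1076127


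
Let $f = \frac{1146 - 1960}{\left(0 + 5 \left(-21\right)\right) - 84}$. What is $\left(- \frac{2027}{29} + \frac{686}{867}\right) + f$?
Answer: $- \frac{102641311}{1584009} \approx -64.798$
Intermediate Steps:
$f = \frac{814}{189}$ ($f = - \frac{814}{\left(0 - 105\right) - 84} = - \frac{814}{-105 - 84} = - \frac{814}{-189} = \left(-814\right) \left(- \frac{1}{189}\right) = \frac{814}{189} \approx 4.3069$)
$\left(- \frac{2027}{29} + \frac{686}{867}\right) + f = \left(- \frac{2027}{29} + \frac{686}{867}\right) + \frac{814}{189} = - \frac{1737515}{25143} + \frac{814}{189} = - \frac{102641311}{1584009}$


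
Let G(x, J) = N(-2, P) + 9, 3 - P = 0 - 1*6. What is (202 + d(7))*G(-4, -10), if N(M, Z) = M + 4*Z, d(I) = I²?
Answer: 10793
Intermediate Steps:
P = 9 (P = 3 - (0 - 1*6) = 3 - (0 - 6) = 3 - 1*(-6) = 3 + 6 = 9)
G(x, J) = 43 (G(x, J) = (-2 + 4*9) + 9 = (-2 + 36) + 9 = 34 + 9 = 43)
(202 + d(7))*G(-4, -10) = (202 + 7²)*43 = (202 + 49)*43 = 251*43 = 10793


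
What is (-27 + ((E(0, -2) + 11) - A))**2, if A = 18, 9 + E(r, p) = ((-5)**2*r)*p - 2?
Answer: 2025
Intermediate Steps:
E(r, p) = -11 + 25*p*r (E(r, p) = -9 + (((-5)**2*r)*p - 2) = -9 + ((25*r)*p - 2) = -9 + (25*p*r - 2) = -9 + (-2 + 25*p*r) = -11 + 25*p*r)
(-27 + ((E(0, -2) + 11) - A))**2 = (-27 + (((-11 + 25*(-2)*0) + 11) - 1*18))**2 = (-27 + (((-11 + 0) + 11) - 18))**2 = (-27 + ((-11 + 11) - 18))**2 = (-27 + (0 - 18))**2 = (-27 - 18)**2 = (-45)**2 = 2025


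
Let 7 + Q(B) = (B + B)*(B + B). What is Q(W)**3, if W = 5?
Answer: 804357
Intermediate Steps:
Q(B) = -7 + 4*B**2 (Q(B) = -7 + (B + B)*(B + B) = -7 + (2*B)*(2*B) = -7 + 4*B**2)
Q(W)**3 = (-7 + 4*5**2)**3 = (-7 + 4*25)**3 = (-7 + 100)**3 = 93**3 = 804357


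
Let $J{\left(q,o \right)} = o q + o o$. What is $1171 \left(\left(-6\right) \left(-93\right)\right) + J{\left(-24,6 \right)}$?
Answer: $653310$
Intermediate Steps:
$J{\left(q,o \right)} = o^{2} + o q$ ($J{\left(q,o \right)} = o q + o^{2} = o^{2} + o q$)
$1171 \left(\left(-6\right) \left(-93\right)\right) + J{\left(-24,6 \right)} = 1171 \left(\left(-6\right) \left(-93\right)\right) + 6 \left(6 - 24\right) = 1171 \cdot 558 + 6 \left(-18\right) = 653418 - 108 = 653310$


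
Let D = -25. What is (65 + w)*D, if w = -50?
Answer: -375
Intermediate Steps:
(65 + w)*D = (65 - 50)*(-25) = 15*(-25) = -375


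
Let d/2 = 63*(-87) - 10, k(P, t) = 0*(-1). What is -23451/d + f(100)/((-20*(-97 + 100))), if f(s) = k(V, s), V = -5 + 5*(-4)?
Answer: 23451/10982 ≈ 2.1354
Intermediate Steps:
V = -25 (V = -5 - 20 = -25)
k(P, t) = 0
d = -10982 (d = 2*(63*(-87) - 10) = 2*(-5481 - 10) = 2*(-5491) = -10982)
f(s) = 0
-23451/d + f(100)/((-20*(-97 + 100))) = -23451/(-10982) + 0/((-20*(-97 + 100))) = -23451*(-1/10982) + 0/((-20*3)) = 23451/10982 + 0/(-60) = 23451/10982 + 0*(-1/60) = 23451/10982 + 0 = 23451/10982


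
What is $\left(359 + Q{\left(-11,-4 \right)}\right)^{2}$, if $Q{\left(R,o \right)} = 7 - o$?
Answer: $136900$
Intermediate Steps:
$\left(359 + Q{\left(-11,-4 \right)}\right)^{2} = \left(359 + \left(7 - -4\right)\right)^{2} = \left(359 + \left(7 + 4\right)\right)^{2} = \left(359 + 11\right)^{2} = 370^{2} = 136900$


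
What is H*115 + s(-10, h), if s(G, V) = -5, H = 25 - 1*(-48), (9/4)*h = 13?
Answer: 8390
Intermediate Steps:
h = 52/9 (h = (4/9)*13 = 52/9 ≈ 5.7778)
H = 73 (H = 25 + 48 = 73)
H*115 + s(-10, h) = 73*115 - 5 = 8395 - 5 = 8390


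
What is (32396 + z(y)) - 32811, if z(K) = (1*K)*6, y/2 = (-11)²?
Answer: 1037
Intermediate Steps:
y = 242 (y = 2*(-11)² = 2*121 = 242)
z(K) = 6*K (z(K) = K*6 = 6*K)
(32396 + z(y)) - 32811 = (32396 + 6*242) - 32811 = (32396 + 1452) - 32811 = 33848 - 32811 = 1037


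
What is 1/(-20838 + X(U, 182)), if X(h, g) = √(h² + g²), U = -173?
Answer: -20838/434159191 - √63053/434159191 ≈ -4.8575e-5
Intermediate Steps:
X(h, g) = √(g² + h²)
1/(-20838 + X(U, 182)) = 1/(-20838 + √(182² + (-173)²)) = 1/(-20838 + √(33124 + 29929)) = 1/(-20838 + √63053)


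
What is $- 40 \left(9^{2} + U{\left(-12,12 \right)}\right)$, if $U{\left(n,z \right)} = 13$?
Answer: $-3760$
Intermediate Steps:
$- 40 \left(9^{2} + U{\left(-12,12 \right)}\right) = - 40 \left(9^{2} + 13\right) = - 40 \left(81 + 13\right) = \left(-40\right) 94 = -3760$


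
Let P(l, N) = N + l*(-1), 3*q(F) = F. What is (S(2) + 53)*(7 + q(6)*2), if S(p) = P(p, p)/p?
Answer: 583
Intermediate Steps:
q(F) = F/3
P(l, N) = N - l
S(p) = 0 (S(p) = (p - p)/p = 0/p = 0)
(S(2) + 53)*(7 + q(6)*2) = (0 + 53)*(7 + ((⅓)*6)*2) = 53*(7 + 2*2) = 53*(7 + 4) = 53*11 = 583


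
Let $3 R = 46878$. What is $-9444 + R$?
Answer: $6182$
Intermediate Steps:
$R = 15626$ ($R = \frac{1}{3} \cdot 46878 = 15626$)
$-9444 + R = -9444 + 15626 = 6182$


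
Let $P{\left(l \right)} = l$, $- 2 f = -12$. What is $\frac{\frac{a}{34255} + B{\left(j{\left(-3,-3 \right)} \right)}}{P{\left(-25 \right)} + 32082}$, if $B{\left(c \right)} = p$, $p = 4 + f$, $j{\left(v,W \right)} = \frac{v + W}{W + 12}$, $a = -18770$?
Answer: $\frac{64756}{219622507} \approx 0.00029485$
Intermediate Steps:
$j{\left(v,W \right)} = \frac{W + v}{12 + W}$
$f = 6$ ($f = \left(- \frac{1}{2}\right) \left(-12\right) = 6$)
$p = 10$ ($p = 4 + 6 = 10$)
$B{\left(c \right)} = 10$
$\frac{\frac{a}{34255} + B{\left(j{\left(-3,-3 \right)} \right)}}{P{\left(-25 \right)} + 32082} = \frac{- \frac{18770}{34255} + 10}{-25 + 32082} = \frac{\left(-18770\right) \frac{1}{34255} + 10}{32057} = \left(- \frac{3754}{6851} + 10\right) \frac{1}{32057} = \frac{64756}{6851} \cdot \frac{1}{32057} = \frac{64756}{219622507}$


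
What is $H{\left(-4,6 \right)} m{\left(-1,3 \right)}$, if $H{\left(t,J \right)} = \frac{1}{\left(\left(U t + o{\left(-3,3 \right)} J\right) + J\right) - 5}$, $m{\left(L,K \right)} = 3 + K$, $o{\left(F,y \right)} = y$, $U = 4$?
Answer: $2$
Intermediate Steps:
$H{\left(t,J \right)} = \frac{1}{-5 + 4 J + 4 t}$ ($H{\left(t,J \right)} = \frac{1}{\left(\left(4 t + 3 J\right) + J\right) - 5} = \frac{1}{\left(\left(3 J + 4 t\right) + J\right) - 5} = \frac{1}{\left(4 J + 4 t\right) - 5} = \frac{1}{-5 + 4 J + 4 t}$)
$H{\left(-4,6 \right)} m{\left(-1,3 \right)} = \frac{3 + 3}{-5 + 4 \cdot 6 + 4 \left(-4\right)} = \frac{1}{-5 + 24 - 16} \cdot 6 = \frac{1}{3} \cdot 6 = 2$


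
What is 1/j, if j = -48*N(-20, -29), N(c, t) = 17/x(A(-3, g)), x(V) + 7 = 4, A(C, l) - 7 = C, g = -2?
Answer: 1/272 ≈ 0.0036765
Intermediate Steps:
A(C, l) = 7 + C
x(V) = -3 (x(V) = -7 + 4 = -3)
N(c, t) = -17/3 (N(c, t) = 17/(-3) = 17*(-⅓) = -17/3)
j = 272 (j = -48*(-17/3) = 272)
1/j = 1/272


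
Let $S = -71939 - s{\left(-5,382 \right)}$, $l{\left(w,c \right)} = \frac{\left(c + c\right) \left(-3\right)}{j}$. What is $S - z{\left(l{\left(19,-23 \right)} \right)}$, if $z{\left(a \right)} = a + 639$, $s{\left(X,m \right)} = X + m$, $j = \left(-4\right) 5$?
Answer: $- \frac{729481}{10} \approx -72948.0$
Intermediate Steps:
$j = -20$
$l{\left(w,c \right)} = \frac{3 c}{10}$ ($l{\left(w,c \right)} = \frac{\left(c + c\right) \left(-3\right)}{-20} = 2 c \left(-3\right) \left(- \frac{1}{20}\right) = - 6 c \left(- \frac{1}{20}\right) = \frac{3 c}{10}$)
$S = -72316$ ($S = -71939 - \left(-5 + 382\right) = -71939 - 377 = -72316$)
$z{\left(a \right)} = 639 + a$
$S - z{\left(l{\left(19,-23 \right)} \right)} = -72316 - \left(639 + \frac{3}{10} \left(-23\right)\right) = -72316 - \left(639 - \frac{69}{10}\right) = -72316 - \frac{6321}{10} = - \frac{729481}{10}$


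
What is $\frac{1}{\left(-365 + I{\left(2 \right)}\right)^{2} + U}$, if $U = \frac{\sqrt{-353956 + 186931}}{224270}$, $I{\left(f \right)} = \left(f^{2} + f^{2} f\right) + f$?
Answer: $\frac{82621930004172}{10179104398443996799} - \frac{44854 i \sqrt{6681}}{30537313195331990397} \approx 8.1168 \cdot 10^{-6} - 1.2006 \cdot 10^{-13} i$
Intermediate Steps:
$I{\left(f \right)} = f + f^{2} + f^{3}$ ($I{\left(f \right)} = \left(f^{2} + f^{3}\right) + f = f + f^{2} + f^{3}$)
$U = \frac{i \sqrt{6681}}{44854}$ ($U = \sqrt{-167025} \cdot \frac{1}{224270} = 5 i \sqrt{6681} \cdot \frac{1}{224270} = \frac{i \sqrt{6681}}{44854} \approx 0.0018223 i$)
$\frac{1}{\left(-365 + I{\left(2 \right)}\right)^{2} + U} = \frac{1}{\left(-365 + 2 \left(1 + 2 + 2^{2}\right)\right)^{2} + \frac{i \sqrt{6681}}{44854}} = \frac{1}{\left(-365 + 2 \left(1 + 2 + 4\right)\right)^{2} + \frac{i \sqrt{6681}}{44854}} = \frac{1}{\left(-365 + 2 \cdot 7\right)^{2} + \frac{i \sqrt{6681}}{44854}} = \frac{1}{\left(-365 + 14\right)^{2} + \frac{i \sqrt{6681}}{44854}} = \frac{1}{\left(-351\right)^{2} + \frac{i \sqrt{6681}}{44854}} = \frac{1}{123201 + \frac{i \sqrt{6681}}{44854}}$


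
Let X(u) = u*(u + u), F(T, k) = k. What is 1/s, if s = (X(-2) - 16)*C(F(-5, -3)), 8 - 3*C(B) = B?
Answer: -3/88 ≈ -0.034091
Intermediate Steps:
X(u) = 2*u² (X(u) = u*(2*u) = 2*u²)
C(B) = 8/3 - B/3
s = -88/3 (s = (2*(-2)² - 16)*(8/3 - ⅓*(-3)) = (2*4 - 16)*(8/3 + 1) = (8 - 16)*(11/3) = -8*11/3 = -88/3 ≈ -29.333)
1/s = 1/(-88/3) = -3/88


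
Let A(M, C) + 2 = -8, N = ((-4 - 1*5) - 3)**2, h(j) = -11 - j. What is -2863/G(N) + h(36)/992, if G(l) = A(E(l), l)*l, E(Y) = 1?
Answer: 43319/22320 ≈ 1.9408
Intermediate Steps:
N = 144 (N = ((-4 - 5) - 3)**2 = (-9 - 3)**2 = (-12)**2 = 144)
A(M, C) = -10 (A(M, C) = -2 - 8 = -10)
G(l) = -10*l
-2863/G(N) + h(36)/992 = -2863/((-10*144)) + (-11 - 1*36)/992 = -2863/(-1440) + (-11 - 36)*(1/992) = -2863*(-1/1440) - 47*1/992 = 2863/1440 - 47/992 = 43319/22320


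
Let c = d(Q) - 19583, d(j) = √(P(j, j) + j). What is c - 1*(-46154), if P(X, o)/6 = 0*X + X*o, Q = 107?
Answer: 26571 + √68801 ≈ 26833.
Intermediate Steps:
P(X, o) = 6*X*o (P(X, o) = 6*(0*X + X*o) = 6*(0 + X*o) = 6*(X*o) = 6*X*o)
d(j) = √(j + 6*j²) (d(j) = √(6*j*j + j) = √(6*j² + j) = √(j + 6*j²))
c = -19583 + √68801 (c = √(107*(1 + 6*107)) - 19583 = √(107*(1 + 642)) - 19583 = √(107*643) - 19583 = √68801 - 19583 = -19583 + √68801 ≈ -19321.)
c - 1*(-46154) = (-19583 + √68801) - 1*(-46154) = (-19583 + √68801) + 46154 = 26571 + √68801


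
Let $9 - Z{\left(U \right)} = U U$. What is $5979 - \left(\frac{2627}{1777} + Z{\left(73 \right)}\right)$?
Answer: $\frac{20075696}{1777} \approx 11298.0$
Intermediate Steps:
$Z{\left(U \right)} = 9 - U^{2}$ ($Z{\left(U \right)} = 9 - U U = 9 - U^{2}$)
$5979 - \left(\frac{2627}{1777} + Z{\left(73 \right)}\right) = 5979 - \left(9 - 5329 + \frac{2627}{1777}\right) = 5979 - \left(\frac{18620}{1777} - 5329\right) = 5979 - - \frac{9451013}{1777} = 5979 + \left(- \frac{2627}{1777} + 5320\right) = 5979 + \frac{9451013}{1777} = \frac{20075696}{1777}$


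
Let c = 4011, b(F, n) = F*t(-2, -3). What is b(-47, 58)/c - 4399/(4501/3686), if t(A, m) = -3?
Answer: -3096980153/859691 ≈ -3602.4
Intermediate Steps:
b(F, n) = -3*F (b(F, n) = F*(-3) = -3*F)
b(-47, 58)/c - 4399/(4501/3686) = -3*(-47)/4011 - 4399/(4501/3686) = 141*(1/4011) - 4399/(4501*(1/3686)) = 47/1337 - 4399/4501/3686 = 47/1337 - 4399*3686/4501 = 47/1337 - 16214714/4501 = -3096980153/859691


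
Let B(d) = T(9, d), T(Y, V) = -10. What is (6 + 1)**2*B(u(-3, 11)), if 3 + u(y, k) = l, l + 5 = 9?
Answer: -490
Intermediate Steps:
l = 4 (l = -5 + 9 = 4)
u(y, k) = 1 (u(y, k) = -3 + 4 = 1)
B(d) = -10
(6 + 1)**2*B(u(-3, 11)) = (6 + 1)**2*(-10) = 7**2*(-10) = 49*(-10) = -490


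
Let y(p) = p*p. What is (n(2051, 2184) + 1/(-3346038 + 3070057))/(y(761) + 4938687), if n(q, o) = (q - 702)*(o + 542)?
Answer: 1014885353893/1522810169648 ≈ 0.66646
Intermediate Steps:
y(p) = p**2
n(q, o) = (-702 + q)*(542 + o)
(n(2051, 2184) + 1/(-3346038 + 3070057))/(y(761) + 4938687) = ((-380484 - 702*2184 + 542*2051 + 2184*2051) + 1/(-3346038 + 3070057))/(761**2 + 4938687) = ((-380484 - 1533168 + 1111642 + 4479384) + 1/(-275981))/(579121 + 4938687) = (3677374 - 1/275981)/5517808 = (1014885353893/275981)*(1/5517808) = 1014885353893/1522810169648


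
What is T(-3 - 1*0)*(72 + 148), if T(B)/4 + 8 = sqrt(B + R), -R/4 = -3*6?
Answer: -7040 + 880*sqrt(69) ≈ 269.83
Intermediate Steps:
R = 72 (R = -(-12)*6 = -4*(-18) = 72)
T(B) = -32 + 4*sqrt(72 + B) (T(B) = -32 + 4*sqrt(B + 72) = -32 + 4*sqrt(72 + B))
T(-3 - 1*0)*(72 + 148) = (-32 + 4*sqrt(72 + (-3 - 1*0)))*(72 + 148) = (-32 + 4*sqrt(72 + (-3 + 0)))*220 = (-32 + 4*sqrt(72 - 3))*220 = (-32 + 4*sqrt(69))*220 = -7040 + 880*sqrt(69)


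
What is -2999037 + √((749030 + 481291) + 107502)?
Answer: -2999037 + 3*√148647 ≈ -2.9979e+6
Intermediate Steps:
-2999037 + √((749030 + 481291) + 107502) = -2999037 + √(1230321 + 107502) = -2999037 + √1337823 = -2999037 + 3*√148647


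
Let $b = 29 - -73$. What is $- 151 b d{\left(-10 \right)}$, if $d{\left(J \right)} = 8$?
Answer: $-123216$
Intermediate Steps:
$b = 102$ ($b = 29 + 73 = 102$)
$- 151 b d{\left(-10 \right)} = \left(-151\right) 102 \cdot 8 = \left(-15402\right) 8 = -123216$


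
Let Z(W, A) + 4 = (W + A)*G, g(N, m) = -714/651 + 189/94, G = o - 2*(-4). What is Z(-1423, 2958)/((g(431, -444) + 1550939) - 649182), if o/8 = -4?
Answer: -107363416/2627722561 ≈ -0.040858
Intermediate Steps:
o = -32 (o = 8*(-4) = -32)
G = -24 (G = -32 - 2*(-4) = -32 + 8 = -24)
g(N, m) = 2663/2914 (g(N, m) = -714*1/651 + 189*(1/94) = -34/31 + 189/94 = 2663/2914)
Z(W, A) = -4 - 24*A - 24*W (Z(W, A) = -4 + (W + A)*(-24) = -4 + (A + W)*(-24) = -4 + (-24*A - 24*W) = -4 - 24*A - 24*W)
Z(-1423, 2958)/((g(431, -444) + 1550939) - 649182) = (-4 - 24*2958 - 24*(-1423))/((2663/2914 + 1550939) - 649182) = (-4 - 70992 + 34152)/(4519438909/2914 - 649182) = -36844/2627722561/2914 = -36844*2914/2627722561 = -107363416/2627722561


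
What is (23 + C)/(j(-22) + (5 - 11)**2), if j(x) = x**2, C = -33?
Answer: -1/52 ≈ -0.019231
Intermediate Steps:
(23 + C)/(j(-22) + (5 - 11)**2) = (23 - 33)/((-22)**2 + (5 - 11)**2) = -10/(484 + (-6)**2) = -10/(484 + 36) = -10/520 = -10*1/520 = -1/52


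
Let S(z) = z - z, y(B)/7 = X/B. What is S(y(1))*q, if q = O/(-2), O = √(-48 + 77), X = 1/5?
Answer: 0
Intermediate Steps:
X = ⅕ ≈ 0.20000
y(B) = 7/(5*B) (y(B) = 7*(1/(5*B)) = 7/(5*B))
O = √29 ≈ 5.3852
S(z) = 0
q = -√29/2 (q = √29/(-2) = √29*(-½) = -√29/2 ≈ -2.6926)
S(y(1))*q = 0*(-√29/2) = 0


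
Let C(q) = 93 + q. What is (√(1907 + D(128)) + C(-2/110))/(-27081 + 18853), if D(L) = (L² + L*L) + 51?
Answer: -2557/226270 - √34726/8228 ≈ -0.033949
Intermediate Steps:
D(L) = 51 + 2*L² (D(L) = (L² + L²) + 51 = 2*L² + 51 = 51 + 2*L²)
(√(1907 + D(128)) + C(-2/110))/(-27081 + 18853) = (√(1907 + (51 + 2*128²)) + (93 - 2/110))/(-27081 + 18853) = (√(1907 + (51 + 2*16384)) + (93 - 2*1/110))/(-8228) = (√(1907 + (51 + 32768)) + (93 - 1/55))*(-1/8228) = (√(1907 + 32819) + 5114/55)*(-1/8228) = (√34726 + 5114/55)*(-1/8228) = (5114/55 + √34726)*(-1/8228) = -2557/226270 - √34726/8228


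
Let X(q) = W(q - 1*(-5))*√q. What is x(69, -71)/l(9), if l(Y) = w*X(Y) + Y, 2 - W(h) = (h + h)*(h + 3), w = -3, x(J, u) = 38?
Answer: 2/225 ≈ 0.0088889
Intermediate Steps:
W(h) = 2 - 2*h*(3 + h) (W(h) = 2 - (h + h)*(h + 3) = 2 - 2*h*(3 + h))
X(q) = √q*(-28 - 6*q - 2*(5 + q)²) (X(q) = (2 - 6*(q - 1*(-5)) - 2*(q - 1*(-5))²)*√q = (2 - 6*(q + 5) - 2*(q + 5)²)*√q = (2 - 6*(5 + q) - 2*(5 + q)²)*√q = (2 + (-30 - 6*q) - 2*(5 + q)²)*√q = (-28 - 6*q - 2*(5 + q)²)*√q = √q*(-28 - 6*q - 2*(5 + q)²))
l(Y) = Y - 6*√Y*(-39 - Y² - 13*Y) (l(Y) = -6*√Y*(-39 - Y² - 13*Y) + Y = Y - 6*√Y*(-39 - Y² - 13*Y))
x(69, -71)/l(9) = 38/(9 + 6*√9*(14 + (5 + 9)² + 3*9)) = 38/(9 + 6*3*(14 + 14² + 27)) = 38/(9 + 6*3*(14 + 196 + 27)) = 38/(9 + 6*3*237) = 38/(9 + 4266) = 38/4275 = 38*(1/4275) = 2/225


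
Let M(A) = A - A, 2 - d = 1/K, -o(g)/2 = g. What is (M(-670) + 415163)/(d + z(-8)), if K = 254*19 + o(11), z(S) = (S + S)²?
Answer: 1994443052/1239431 ≈ 1609.2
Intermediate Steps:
o(g) = -2*g
z(S) = 4*S² (z(S) = (2*S)² = 4*S²)
K = 4804 (K = 254*19 - 2*11 = 4826 - 22 = 4804)
d = 9607/4804 (d = 2 - 1/4804 = 9607/4804 ≈ 1.9998)
M(A) = 0
(M(-670) + 415163)/(d + z(-8)) = (0 + 415163)/(9607/4804 + 4*(-8)²) = 415163/(9607/4804 + 4*64) = 415163/(9607/4804 + 256) = 415163/(1239431/4804) = 415163*(4804/1239431) = 1994443052/1239431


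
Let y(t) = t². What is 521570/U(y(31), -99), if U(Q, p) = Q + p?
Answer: 260785/431 ≈ 605.07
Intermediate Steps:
521570/U(y(31), -99) = 521570/(31² - 99) = 521570/(961 - 99) = 521570/862 = 521570*(1/862) = 260785/431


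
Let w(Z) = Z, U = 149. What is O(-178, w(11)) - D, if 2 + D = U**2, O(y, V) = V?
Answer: -22188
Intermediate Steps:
D = 22199 (D = -2 + 149**2 = -2 + 22201 = 22199)
O(-178, w(11)) - D = 11 - 1*22199 = 11 - 22199 = -22188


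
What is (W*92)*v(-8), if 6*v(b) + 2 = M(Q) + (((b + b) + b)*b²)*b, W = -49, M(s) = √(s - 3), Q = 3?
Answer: -27692644/3 ≈ -9.2309e+6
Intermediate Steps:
M(s) = √(-3 + s)
v(b) = -⅓ + b⁴/2 (v(b) = -⅓ + (√(-3 + 3) + (((b + b) + b)*b²)*b)/6 = -⅓ + (√0 + ((2*b + b)*b²)*b)/6 = -⅓ + (0 + ((3*b)*b²)*b)/6 = -⅓ + (0 + (3*b³)*b)/6 = -⅓ + (0 + 3*b⁴)/6 = -⅓ + (3*b⁴)/6 = -⅓ + b⁴/2)
(W*92)*v(-8) = (-49*92)*(-⅓ + (½)*(-8)⁴) = -4508*(-⅓ + (½)*4096) = -4508*(-⅓ + 2048) = -4508*6143/3 = -27692644/3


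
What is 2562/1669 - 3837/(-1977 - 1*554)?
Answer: 12888375/4224239 ≈ 3.0511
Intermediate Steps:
2562/1669 - 3837/(-1977 - 1*554) = 2562*(1/1669) - 3837/(-1977 - 554) = 2562/1669 - 3837/(-2531) = 2562/1669 - 3837*(-1/2531) = 2562/1669 + 3837/2531 = 12888375/4224239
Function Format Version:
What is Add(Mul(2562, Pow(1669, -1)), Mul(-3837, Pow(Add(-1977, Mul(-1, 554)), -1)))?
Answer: Rational(12888375, 4224239) ≈ 3.0511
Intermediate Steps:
Add(Mul(2562, Pow(1669, -1)), Mul(-3837, Pow(Add(-1977, Mul(-1, 554)), -1))) = Add(Mul(2562, Rational(1, 1669)), Mul(-3837, Pow(Add(-1977, -554), -1))) = Add(Rational(2562, 1669), Mul(-3837, Pow(-2531, -1))) = Add(Rational(2562, 1669), Mul(-3837, Rational(-1, 2531))) = Add(Rational(2562, 1669), Rational(3837, 2531)) = Rational(12888375, 4224239)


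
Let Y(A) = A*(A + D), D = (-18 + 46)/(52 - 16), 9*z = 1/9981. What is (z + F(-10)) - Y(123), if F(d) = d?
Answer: -1368514871/89829 ≈ -15235.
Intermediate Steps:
z = 1/89829 (z = (⅑)/9981 = (⅑)*(1/9981) = 1/89829 ≈ 1.1132e-5)
D = 7/9 (D = 28/36 = 28*(1/36) = 7/9 ≈ 0.77778)
Y(A) = A*(7/9 + A) (Y(A) = A*(A + 7/9) = A*(7/9 + A))
(z + F(-10)) - Y(123) = (1/89829 - 10) - 123*(7 + 9*123)/9 = -898289/89829 - 123*(7 + 1107)/9 = -898289/89829 - 123*1114/9 = -898289/89829 - 1*45674/3 = -898289/89829 - 45674/3 = -1368514871/89829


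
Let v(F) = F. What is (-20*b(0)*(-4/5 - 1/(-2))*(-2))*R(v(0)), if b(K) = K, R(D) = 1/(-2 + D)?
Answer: 0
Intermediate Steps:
(-20*b(0)*(-4/5 - 1/(-2))*(-2))*R(v(0)) = (-20*0*(-4/5 - 1/(-2))*(-2))/(-2 + 0) = -20*0*(-4*1/5 - 1*(-1/2))*(-2)/(-2) = -20*0*(-4/5 + 1/2)*(-2)*(-1/2) = -20*0*(-3/10)*(-2)*(-1/2) = -0*(-2)*(-1/2) = -20*0*(-1/2) = 0*(-1/2) = 0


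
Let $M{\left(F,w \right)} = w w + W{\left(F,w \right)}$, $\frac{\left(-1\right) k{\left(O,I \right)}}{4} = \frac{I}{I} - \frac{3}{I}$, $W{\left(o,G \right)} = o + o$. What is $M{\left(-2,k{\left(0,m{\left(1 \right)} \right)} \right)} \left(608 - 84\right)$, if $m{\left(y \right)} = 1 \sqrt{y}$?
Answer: $31440$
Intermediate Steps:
$W{\left(o,G \right)} = 2 o$
$m{\left(y \right)} = \sqrt{y}$
$k{\left(O,I \right)} = -4 + \frac{12}{I}$ ($k{\left(O,I \right)} = - 4 \left(\frac{I}{I} - \frac{3}{I}\right) = - 4 \left(1 - \frac{3}{I}\right) = -4 + \frac{12}{I}$)
$M{\left(F,w \right)} = w^{2} + 2 F$ ($M{\left(F,w \right)} = w w + 2 F = w^{2} + 2 F$)
$M{\left(-2,k{\left(0,m{\left(1 \right)} \right)} \right)} \left(608 - 84\right) = \left(\left(-4 + \frac{12}{\sqrt{1}}\right)^{2} + 2 \left(-2\right)\right) \left(608 - 84\right) = \left(\left(-4 + \frac{12}{1}\right)^{2} - 4\right) \left(608 - 84\right) = \left(\left(-4 + 12 \cdot 1\right)^{2} - 4\right) 524 = \left(\left(-4 + 12\right)^{2} - 4\right) 524 = \left(8^{2} - 4\right) 524 = \left(64 - 4\right) 524 = 60 \cdot 524 = 31440$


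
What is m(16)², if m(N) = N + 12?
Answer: 784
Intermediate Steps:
m(N) = 12 + N
m(16)² = (12 + 16)² = 28² = 784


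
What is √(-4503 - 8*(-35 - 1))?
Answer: I*√4215 ≈ 64.923*I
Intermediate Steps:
√(-4503 - 8*(-35 - 1)) = √(-4503 - 8*(-36)) = √(-4503 + 288) = √(-4215) = I*√4215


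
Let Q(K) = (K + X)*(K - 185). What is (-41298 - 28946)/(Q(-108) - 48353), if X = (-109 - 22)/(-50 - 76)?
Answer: 520632/126101 ≈ 4.1287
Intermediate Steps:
X = 131/126 (X = -131/(-126) = -131*(-1/126) = 131/126 ≈ 1.0397)
Q(K) = (-185 + K)*(131/126 + K) (Q(K) = (K + 131/126)*(K - 185) = (131/126 + K)*(-185 + K) = (-185 + K)*(131/126 + K))
(-41298 - 28946)/(Q(-108) - 48353) = (-41298 - 28946)/((-24235/126 + (-108)² - 23179/126*(-108)) - 48353) = -70244/((-24235/126 + 11664 + 139074/7) - 48353) = -70244/(3948761/126 - 48353) = -70244/(-2143717/126) = -70244*(-126/2143717) = 520632/126101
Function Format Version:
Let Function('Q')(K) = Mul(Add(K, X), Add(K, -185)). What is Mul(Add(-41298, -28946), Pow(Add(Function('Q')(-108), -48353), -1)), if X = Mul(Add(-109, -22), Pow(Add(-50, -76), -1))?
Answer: Rational(520632, 126101) ≈ 4.1287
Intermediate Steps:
X = Rational(131, 126) (X = Mul(-131, Pow(-126, -1)) = Mul(-131, Rational(-1, 126)) = Rational(131, 126) ≈ 1.0397)
Function('Q')(K) = Mul(Add(-185, K), Add(Rational(131, 126), K)) (Function('Q')(K) = Mul(Add(K, Rational(131, 126)), Add(K, -185)) = Mul(Add(Rational(131, 126), K), Add(-185, K)) = Mul(Add(-185, K), Add(Rational(131, 126), K)))
Mul(Add(-41298, -28946), Pow(Add(Function('Q')(-108), -48353), -1)) = Mul(Add(-41298, -28946), Pow(Add(Add(Rational(-24235, 126), Pow(-108, 2), Mul(Rational(-23179, 126), -108)), -48353), -1)) = Mul(-70244, Pow(Add(Add(Rational(-24235, 126), 11664, Rational(139074, 7)), -48353), -1)) = Mul(-70244, Pow(Add(Rational(3948761, 126), -48353), -1)) = Mul(-70244, Pow(Rational(-2143717, 126), -1)) = Mul(-70244, Rational(-126, 2143717)) = Rational(520632, 126101)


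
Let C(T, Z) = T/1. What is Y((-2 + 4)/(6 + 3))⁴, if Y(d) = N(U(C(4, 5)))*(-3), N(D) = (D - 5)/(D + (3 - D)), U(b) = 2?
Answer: 81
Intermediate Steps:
C(T, Z) = T (C(T, Z) = T*1 = T)
N(D) = -5/3 + D/3 (N(D) = (-5 + D)/3 = (-5 + D)*(⅓) = -5/3 + D/3)
Y(d) = 3 (Y(d) = (-5/3 + (⅓)*2)*(-3) = (-5/3 + ⅔)*(-3) = -1*(-3) = 3)
Y((-2 + 4)/(6 + 3))⁴ = 3⁴ = 81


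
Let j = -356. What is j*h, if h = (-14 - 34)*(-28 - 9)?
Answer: -632256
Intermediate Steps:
h = 1776 (h = -48*(-37) = 1776)
j*h = -356*1776 = -632256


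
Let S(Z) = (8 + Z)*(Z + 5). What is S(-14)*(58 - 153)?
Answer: -5130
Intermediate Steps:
S(Z) = (5 + Z)*(8 + Z) (S(Z) = (8 + Z)*(5 + Z) = (5 + Z)*(8 + Z))
S(-14)*(58 - 153) = (40 + (-14)² + 13*(-14))*(58 - 153) = (40 + 196 - 182)*(-95) = 54*(-95) = -5130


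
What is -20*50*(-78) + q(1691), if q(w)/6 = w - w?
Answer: 78000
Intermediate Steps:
q(w) = 0 (q(w) = 6*(w - w) = 6*0 = 0)
-20*50*(-78) + q(1691) = -20*50*(-78) + 0 = -1000*(-78) + 0 = 78000 + 0 = 78000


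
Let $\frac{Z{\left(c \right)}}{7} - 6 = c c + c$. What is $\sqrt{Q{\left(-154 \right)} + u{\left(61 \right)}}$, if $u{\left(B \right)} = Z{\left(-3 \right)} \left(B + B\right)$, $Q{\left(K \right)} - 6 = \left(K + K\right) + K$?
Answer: $24 \sqrt{17} \approx 98.955$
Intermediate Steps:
$Z{\left(c \right)} = 42 + 7 c + 7 c^{2}$ ($Z{\left(c \right)} = 42 + 7 \left(c c + c\right) = 42 + 7 \left(c^{2} + c\right) = 42 + 7 \left(c + c^{2}\right) = 42 + \left(7 c + 7 c^{2}\right) = 42 + 7 c + 7 c^{2}$)
$Q{\left(K \right)} = 6 + 3 K$ ($Q{\left(K \right)} = 6 + \left(\left(K + K\right) + K\right) = 6 + \left(2 K + K\right) = 6 + 3 K$)
$u{\left(B \right)} = 168 B$ ($u{\left(B \right)} = \left(42 + 7 \left(-3\right) + 7 \left(-3\right)^{2}\right) \left(B + B\right) = \left(42 - 21 + 7 \cdot 9\right) 2 B = \left(42 - 21 + 63\right) 2 B = 84 \cdot 2 B = 168 B$)
$\sqrt{Q{\left(-154 \right)} + u{\left(61 \right)}} = \sqrt{\left(6 + 3 \left(-154\right)\right) + 168 \cdot 61} = \sqrt{\left(6 - 462\right) + 10248} = \sqrt{-456 + 10248} = \sqrt{9792} = 24 \sqrt{17}$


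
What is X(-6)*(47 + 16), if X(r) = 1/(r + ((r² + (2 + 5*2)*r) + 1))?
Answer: -63/41 ≈ -1.5366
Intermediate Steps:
X(r) = 1/(1 + r² + 13*r) (X(r) = 1/(r + ((r² + (2 + 10)*r) + 1)) = 1/(r + ((r² + 12*r) + 1)) = 1/(r + (1 + r² + 12*r)) = 1/(1 + r² + 13*r))
X(-6)*(47 + 16) = (47 + 16)/(1 + (-6)² + 13*(-6)) = 63/(1 + 36 - 78) = 63/(-41) = -1/41*63 = -63/41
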